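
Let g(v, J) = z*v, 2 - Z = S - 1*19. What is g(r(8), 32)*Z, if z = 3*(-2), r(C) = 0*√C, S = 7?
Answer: 0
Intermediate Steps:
r(C) = 0
Z = 14 (Z = 2 - (7 - 1*19) = 2 - (7 - 19) = 2 - 1*(-12) = 2 + 12 = 14)
z = -6
g(v, J) = -6*v
g(r(8), 32)*Z = -6*0*14 = 0*14 = 0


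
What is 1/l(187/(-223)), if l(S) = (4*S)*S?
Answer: 49729/139876 ≈ 0.35552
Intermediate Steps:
l(S) = 4*S²
1/l(187/(-223)) = 1/(4*(187/(-223))²) = 1/(4*(187*(-1/223))²) = 1/(4*(-187/223)²) = 1/(4*(34969/49729)) = 1/(139876/49729) = 49729/139876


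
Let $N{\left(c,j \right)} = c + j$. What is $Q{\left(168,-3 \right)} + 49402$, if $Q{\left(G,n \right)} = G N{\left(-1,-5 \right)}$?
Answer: $48394$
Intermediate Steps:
$Q{\left(G,n \right)} = - 6 G$ ($Q{\left(G,n \right)} = G \left(-1 - 5\right) = G \left(-6\right) = - 6 G$)
$Q{\left(168,-3 \right)} + 49402 = \left(-6\right) 168 + 49402 = -1008 + 49402 = 48394$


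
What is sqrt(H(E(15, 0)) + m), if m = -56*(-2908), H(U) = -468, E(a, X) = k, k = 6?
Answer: 2*sqrt(40595) ≈ 402.96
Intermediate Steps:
E(a, X) = 6
m = 162848
sqrt(H(E(15, 0)) + m) = sqrt(-468 + 162848) = sqrt(162380) = 2*sqrt(40595)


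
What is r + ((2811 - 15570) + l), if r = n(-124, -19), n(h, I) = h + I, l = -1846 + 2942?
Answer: -11806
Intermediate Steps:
l = 1096
n(h, I) = I + h
r = -143 (r = -19 - 124 = -143)
r + ((2811 - 15570) + l) = -143 + ((2811 - 15570) + 1096) = -143 + (-12759 + 1096) = -143 - 11663 = -11806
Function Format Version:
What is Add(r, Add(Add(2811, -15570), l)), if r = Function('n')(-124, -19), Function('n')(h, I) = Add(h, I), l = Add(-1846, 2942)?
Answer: -11806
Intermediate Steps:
l = 1096
Function('n')(h, I) = Add(I, h)
r = -143 (r = Add(-19, -124) = -143)
Add(r, Add(Add(2811, -15570), l)) = Add(-143, Add(Add(2811, -15570), 1096)) = Add(-143, Add(-12759, 1096)) = Add(-143, -11663) = -11806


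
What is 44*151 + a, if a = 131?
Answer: 6775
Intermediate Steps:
44*151 + a = 44*151 + 131 = 6644 + 131 = 6775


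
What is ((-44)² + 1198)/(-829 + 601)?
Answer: -1567/114 ≈ -13.746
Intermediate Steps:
((-44)² + 1198)/(-829 + 601) = (1936 + 1198)/(-228) = 3134*(-1/228) = -1567/114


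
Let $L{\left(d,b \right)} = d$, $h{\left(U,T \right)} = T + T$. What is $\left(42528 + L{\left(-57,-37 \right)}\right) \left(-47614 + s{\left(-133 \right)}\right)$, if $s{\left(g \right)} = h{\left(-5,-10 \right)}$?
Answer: $-2023063614$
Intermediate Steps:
$h{\left(U,T \right)} = 2 T$
$s{\left(g \right)} = -20$ ($s{\left(g \right)} = 2 \left(-10\right) = -20$)
$\left(42528 + L{\left(-57,-37 \right)}\right) \left(-47614 + s{\left(-133 \right)}\right) = \left(42528 - 57\right) \left(-47614 - 20\right) = 42471 \left(-47634\right) = -2023063614$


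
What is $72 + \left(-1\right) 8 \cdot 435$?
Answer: $-3408$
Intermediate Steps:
$72 + \left(-1\right) 8 \cdot 435 = 72 - 3480 = -3408$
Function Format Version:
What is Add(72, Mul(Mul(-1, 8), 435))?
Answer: -3408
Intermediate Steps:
Add(72, Mul(Mul(-1, 8), 435)) = Add(72, Mul(-8, 435)) = Add(72, -3480) = -3408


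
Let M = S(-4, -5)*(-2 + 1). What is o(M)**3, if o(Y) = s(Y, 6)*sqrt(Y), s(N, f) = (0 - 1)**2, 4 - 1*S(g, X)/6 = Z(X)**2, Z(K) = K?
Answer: 378*sqrt(14) ≈ 1414.3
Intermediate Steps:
S(g, X) = 24 - 6*X**2
M = 126 (M = (24 - 6*(-5)**2)*(-2 + 1) = (24 - 6*25)*(-1) = (24 - 150)*(-1) = -126*(-1) = 126)
s(N, f) = 1 (s(N, f) = (-1)**2 = 1)
o(Y) = sqrt(Y) (o(Y) = 1*sqrt(Y) = sqrt(Y))
o(M)**3 = (sqrt(126))**3 = (3*sqrt(14))**3 = 378*sqrt(14)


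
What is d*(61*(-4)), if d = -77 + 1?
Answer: 18544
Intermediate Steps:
d = -76
d*(61*(-4)) = -4636*(-4) = -76*(-244) = 18544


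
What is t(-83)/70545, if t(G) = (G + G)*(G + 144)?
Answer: -10126/70545 ≈ -0.14354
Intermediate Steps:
t(G) = 2*G*(144 + G) (t(G) = (2*G)*(144 + G) = 2*G*(144 + G))
t(-83)/70545 = (2*(-83)*(144 - 83))/70545 = (2*(-83)*61)*(1/70545) = -10126*1/70545 = -10126/70545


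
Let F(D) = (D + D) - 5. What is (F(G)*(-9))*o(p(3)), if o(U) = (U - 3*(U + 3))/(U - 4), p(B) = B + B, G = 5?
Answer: 945/2 ≈ 472.50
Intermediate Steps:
p(B) = 2*B
F(D) = -5 + 2*D (F(D) = 2*D - 5 = -5 + 2*D)
o(U) = (-9 - 2*U)/(-4 + U) (o(U) = (U - 3*(3 + U))/(-4 + U) = (U + (-9 - 3*U))/(-4 + U) = (-9 - 2*U)/(-4 + U))
(F(G)*(-9))*o(p(3)) = ((-5 + 2*5)*(-9))*((-9 - 4*3)/(-4 + 2*3)) = ((-5 + 10)*(-9))*((-9 - 2*6)/(-4 + 6)) = (5*(-9))*((-9 - 12)/2) = -45*(-21)/2 = -45*(-21/2) = 945/2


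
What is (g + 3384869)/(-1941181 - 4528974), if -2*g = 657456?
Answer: -3056141/6470155 ≈ -0.47234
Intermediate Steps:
g = -328728 (g = -1/2*657456 = -328728)
(g + 3384869)/(-1941181 - 4528974) = (-328728 + 3384869)/(-1941181 - 4528974) = 3056141/(-6470155) = 3056141*(-1/6470155) = -3056141/6470155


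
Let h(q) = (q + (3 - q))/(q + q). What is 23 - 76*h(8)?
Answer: 35/4 ≈ 8.7500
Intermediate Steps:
h(q) = 3/(2*q) (h(q) = 3/((2*q)) = 3*(1/(2*q)) = 3/(2*q))
23 - 76*h(8) = 23 - 114/8 = 23 - 76*3/16 = 23 - 57/4 = 35/4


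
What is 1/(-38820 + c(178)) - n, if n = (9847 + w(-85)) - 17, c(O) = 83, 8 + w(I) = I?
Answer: -377182170/38737 ≈ -9737.0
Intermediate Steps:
w(I) = -8 + I
n = 9737 (n = (9847 + (-8 - 85)) - 17 = (9847 - 93) - 17 = 9754 - 17 = 9737)
1/(-38820 + c(178)) - n = 1/(-38820 + 83) - 1*9737 = 1/(-38737) - 9737 = -1/38737 - 9737 = -377182170/38737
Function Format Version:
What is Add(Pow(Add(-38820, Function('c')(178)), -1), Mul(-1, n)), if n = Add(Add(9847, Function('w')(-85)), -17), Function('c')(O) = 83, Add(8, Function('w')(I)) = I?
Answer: Rational(-377182170, 38737) ≈ -9737.0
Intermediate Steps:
Function('w')(I) = Add(-8, I)
n = 9737 (n = Add(Add(9847, Add(-8, -85)), -17) = Add(Add(9847, -93), -17) = Add(9754, -17) = 9737)
Add(Pow(Add(-38820, Function('c')(178)), -1), Mul(-1, n)) = Add(Pow(Add(-38820, 83), -1), Mul(-1, 9737)) = Add(Pow(-38737, -1), -9737) = Add(Rational(-1, 38737), -9737) = Rational(-377182170, 38737)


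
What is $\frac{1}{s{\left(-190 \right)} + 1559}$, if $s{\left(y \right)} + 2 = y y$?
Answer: $\frac{1}{37657} \approx 2.6555 \cdot 10^{-5}$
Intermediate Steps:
$s{\left(y \right)} = -2 + y^{2}$ ($s{\left(y \right)} = -2 + y y = -2 + y^{2}$)
$\frac{1}{s{\left(-190 \right)} + 1559} = \frac{1}{\left(-2 + \left(-190\right)^{2}\right) + 1559} = \frac{1}{\left(-2 + 36100\right) + 1559} = \frac{1}{36098 + 1559} = \frac{1}{37657}$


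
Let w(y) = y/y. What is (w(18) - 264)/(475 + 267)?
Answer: -263/742 ≈ -0.35445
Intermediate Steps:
w(y) = 1
(w(18) - 264)/(475 + 267) = (1 - 264)/(475 + 267) = -263/742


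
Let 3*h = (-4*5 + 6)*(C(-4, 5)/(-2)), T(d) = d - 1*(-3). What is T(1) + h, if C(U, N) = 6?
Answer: 18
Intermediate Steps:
T(d) = 3 + d (T(d) = d + 3 = 3 + d)
h = 14 (h = ((-4*5 + 6)*(6/(-2)))/3 = ((-20 + 6)*(6*(-½)))/3 = (-14*(-3))/3 = (⅓)*42 = 14)
T(1) + h = (3 + 1) + 14 = 4 + 14 = 18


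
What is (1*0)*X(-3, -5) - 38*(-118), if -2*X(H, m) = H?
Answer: 4484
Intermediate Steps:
X(H, m) = -H/2
(1*0)*X(-3, -5) - 38*(-118) = (1*0)*(-1/2*(-3)) - 38*(-118) = 0*(3/2) + 4484 = 0 + 4484 = 4484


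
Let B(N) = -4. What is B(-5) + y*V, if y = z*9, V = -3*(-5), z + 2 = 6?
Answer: 536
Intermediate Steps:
z = 4 (z = -2 + 6 = 4)
V = 15
y = 36 (y = 4*9 = 36)
B(-5) + y*V = -4 + 36*15 = -4 + 540 = 536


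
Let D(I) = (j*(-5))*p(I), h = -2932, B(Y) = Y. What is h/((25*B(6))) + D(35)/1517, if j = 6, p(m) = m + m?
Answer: -2381422/113775 ≈ -20.931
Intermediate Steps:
p(m) = 2*m
D(I) = -60*I (D(I) = (6*(-5))*(2*I) = -60*I)
h/((25*B(6))) + D(35)/1517 = -2932/(25*6) - 60*35/1517 = -2932/150 - 2100*1/1517 = -2932*1/150 - 2100/1517 = -1466/75 - 2100/1517 = -2381422/113775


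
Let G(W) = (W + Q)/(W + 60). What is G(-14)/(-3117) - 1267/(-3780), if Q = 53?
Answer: 4321847/12904380 ≈ 0.33491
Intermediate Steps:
G(W) = (53 + W)/(60 + W) (G(W) = (W + 53)/(W + 60) = (53 + W)/(60 + W))
G(-14)/(-3117) - 1267/(-3780) = ((53 - 14)/(60 - 14))/(-3117) - 1267/(-3780) = (39/46)*(-1/3117) - 1267*(-1/3780) = ((1/46)*39)*(-1/3117) + 181/540 = (39/46)*(-1/3117) + 181/540 = -13/47794 + 181/540 = 4321847/12904380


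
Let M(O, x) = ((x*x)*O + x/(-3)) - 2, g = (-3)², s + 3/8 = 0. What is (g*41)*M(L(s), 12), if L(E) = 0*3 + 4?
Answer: 210330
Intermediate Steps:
s = -3/8 (s = -3/8 + 0 = -3/8 ≈ -0.37500)
L(E) = 4 (L(E) = 0 + 4 = 4)
g = 9
M(O, x) = -2 - x/3 + O*x² (M(O, x) = (x²*O + x*(-⅓)) - 2 = (O*x² - x/3) - 2 = (-x/3 + O*x²) - 2 = -2 - x/3 + O*x²)
(g*41)*M(L(s), 12) = (9*41)*(-2 - ⅓*12 + 4*12²) = 369*(-2 - 4 + 4*144) = 369*(-2 - 4 + 576) = 369*570 = 210330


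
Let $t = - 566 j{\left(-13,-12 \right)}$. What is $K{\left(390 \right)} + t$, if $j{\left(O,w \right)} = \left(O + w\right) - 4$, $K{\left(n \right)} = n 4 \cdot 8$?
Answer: $28894$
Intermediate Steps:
$K{\left(n \right)} = 32 n$ ($K{\left(n \right)} = 4 n 8 = 32 n$)
$j{\left(O,w \right)} = -4 + O + w$
$t = 16414$ ($t = - 566 \left(-4 - 13 - 12\right) = \left(-566\right) \left(-29\right) = 16414$)
$K{\left(390 \right)} + t = 32 \cdot 390 + 16414 = 12480 + 16414 = 28894$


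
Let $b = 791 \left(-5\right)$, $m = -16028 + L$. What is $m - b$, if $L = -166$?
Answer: $-12239$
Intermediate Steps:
$m = -16194$ ($m = -16028 - 166 = -16194$)
$b = -3955$
$m - b = -16194 - -3955 = -16194 + 3955 = -12239$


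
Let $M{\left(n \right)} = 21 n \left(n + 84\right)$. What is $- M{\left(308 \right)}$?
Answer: $-2535456$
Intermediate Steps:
$M{\left(n \right)} = 21 n \left(84 + n\right)$
$- M{\left(308 \right)} = - 21 \cdot 308 \left(84 + 308\right) = - 21 \cdot 308 \cdot 392 = \left(-1\right) 2535456 = -2535456$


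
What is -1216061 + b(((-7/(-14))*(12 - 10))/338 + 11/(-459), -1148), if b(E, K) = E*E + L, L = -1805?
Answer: -29312865657748943/24069040164 ≈ -1.2179e+6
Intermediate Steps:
b(E, K) = -1805 + E² (b(E, K) = E*E - 1805 = E² - 1805 = -1805 + E²)
-1216061 + b(((-7/(-14))*(12 - 10))/338 + 11/(-459), -1148) = -1216061 + (-1805 + (((-7/(-14))*(12 - 10))/338 + 11/(-459))²) = -1216061 + (-1805 + ((-7*(-1/14)*2)*(1/338) + 11*(-1/459))²) = -1216061 + (-1805 + (((½)*2)*(1/338) - 11/459)²) = -1216061 + (-1805 + (1*(1/338) - 11/459)²) = -1216061 + (-1805 + (1/338 - 11/459)²) = -1216061 + (-1805 + (-3259/155142)²) = -1216061 + (-1805 + 10621081/24069040164) = -1216061 - 43444606874939/24069040164 = -29312865657748943/24069040164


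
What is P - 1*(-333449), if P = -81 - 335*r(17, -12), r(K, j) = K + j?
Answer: 331693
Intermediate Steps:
P = -1756 (P = -81 - 335*(17 - 12) = -81 - 335*5 = -81 - 1675 = -1756)
P - 1*(-333449) = -1756 - 1*(-333449) = -1756 + 333449 = 331693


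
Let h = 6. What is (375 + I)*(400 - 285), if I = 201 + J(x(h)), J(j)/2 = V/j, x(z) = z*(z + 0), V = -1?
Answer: 1192205/18 ≈ 66234.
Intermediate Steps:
x(z) = z**2 (x(z) = z*z = z**2)
J(j) = -2/j (J(j) = 2*(-1/j) = -2/j)
I = 3617/18 (I = 201 - 2/(6**2) = 201 - 2/36 = 201 - 2*1/36 = 201 - 1/18 = 3617/18 ≈ 200.94)
(375 + I)*(400 - 285) = (375 + 3617/18)*(400 - 285) = (10367/18)*115 = 1192205/18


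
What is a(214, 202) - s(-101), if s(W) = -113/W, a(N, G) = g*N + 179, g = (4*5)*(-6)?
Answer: -2575714/101 ≈ -25502.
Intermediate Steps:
g = -120 (g = 20*(-6) = -120)
a(N, G) = 179 - 120*N (a(N, G) = -120*N + 179 = 179 - 120*N)
a(214, 202) - s(-101) = (179 - 120*214) - (-113)/(-101) = (179 - 25680) - (-113)*(-1)/101 = -25501 - 1*113/101 = -25501 - 113/101 = -2575714/101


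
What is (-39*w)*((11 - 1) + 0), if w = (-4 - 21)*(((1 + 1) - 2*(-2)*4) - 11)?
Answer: 68250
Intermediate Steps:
w = -175 (w = -25*((2 + 4*4) - 11) = -25*((2 + 16) - 11) = -25*(18 - 11) = -25*7 = -175)
(-39*w)*((11 - 1) + 0) = (-39*(-175))*((11 - 1) + 0) = 6825*(10 + 0) = 6825*10 = 68250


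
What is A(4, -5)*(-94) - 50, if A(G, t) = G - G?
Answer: -50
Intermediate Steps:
A(G, t) = 0
A(4, -5)*(-94) - 50 = 0*(-94) - 50 = 0 - 50 = -50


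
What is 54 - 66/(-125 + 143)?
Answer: 151/3 ≈ 50.333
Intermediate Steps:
54 - 66/(-125 + 143) = 54 - 66/18 = 54 + (1/18)*(-66) = 54 - 11/3 = 151/3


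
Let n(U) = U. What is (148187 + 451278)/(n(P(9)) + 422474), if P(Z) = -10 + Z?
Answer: 599465/422473 ≈ 1.4189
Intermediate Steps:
(148187 + 451278)/(n(P(9)) + 422474) = (148187 + 451278)/((-10 + 9) + 422474) = 599465/(-1 + 422474) = 599465/422473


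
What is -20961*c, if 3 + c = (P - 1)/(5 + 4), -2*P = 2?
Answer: 67541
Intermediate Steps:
P = -1 (P = -1/2*2 = -1)
c = -29/9 (c = -3 + (-1 - 1)/(5 + 4) = -3 - 2/9 = -29/9 ≈ -3.2222)
-20961*c = -20961*(-29/9) = 67541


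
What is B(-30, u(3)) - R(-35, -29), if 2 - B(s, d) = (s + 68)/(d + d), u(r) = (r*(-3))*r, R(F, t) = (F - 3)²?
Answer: -38915/27 ≈ -1441.3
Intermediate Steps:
R(F, t) = (-3 + F)²
u(r) = -3*r² (u(r) = (-3*r)*r = -3*r²)
B(s, d) = 2 - (68 + s)/(2*d) (B(s, d) = 2 - (s + 68)/(d + d) = 2 - (68 + s)/(2*d))
B(-30, u(3)) - R(-35, -29) = (-68 - 1*(-30) + 4*(-3*3²))/(2*((-3*3²))) - (-3 - 35)² = (-68 + 30 + 4*(-3*9))/(2*((-3*9))) - 1*(-38)² = (½)*(-68 + 30 + 4*(-27))/(-27) - 1*1444 = (½)*(-1/27)*(-68 + 30 - 108) - 1444 = (½)*(-1/27)*(-146) - 1444 = 73/27 - 1444 = -38915/27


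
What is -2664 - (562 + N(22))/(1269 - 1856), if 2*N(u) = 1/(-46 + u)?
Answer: -75033889/28176 ≈ -2663.0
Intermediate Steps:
N(u) = 1/(2*(-46 + u))
-2664 - (562 + N(22))/(1269 - 1856) = -2664 - (562 + 1/(2*(-46 + 22)))/(1269 - 1856) = -2664 - (562 + (½)/(-24))/(-587) = -2664 - (562 + (½)*(-1/24))*(-1)/587 = -2664 - (562 - 1/48)*(-1)/587 = -2664 - 26975*(-1)/(48*587) = -2664 - 1*(-26975/28176) = -2664 + 26975/28176 = -75033889/28176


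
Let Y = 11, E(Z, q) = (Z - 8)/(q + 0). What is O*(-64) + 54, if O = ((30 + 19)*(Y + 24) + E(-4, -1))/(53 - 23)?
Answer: -54454/15 ≈ -3630.3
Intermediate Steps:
E(Z, q) = (-8 + Z)/q
O = 1727/30 (O = ((30 + 19)*(11 + 24) + (-8 - 4)/(-1))/(53 - 23) = (49*35 - 1*(-12))/30 = (1715 + 12)*(1/30) = 1727*(1/30) = 1727/30 ≈ 57.567)
O*(-64) + 54 = (1727/30)*(-64) + 54 = -55264/15 + 54 = -54454/15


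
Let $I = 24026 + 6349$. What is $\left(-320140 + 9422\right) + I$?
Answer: $-280343$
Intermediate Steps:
$I = 30375$
$\left(-320140 + 9422\right) + I = \left(-320140 + 9422\right) + 30375 = -310718 + 30375 = -280343$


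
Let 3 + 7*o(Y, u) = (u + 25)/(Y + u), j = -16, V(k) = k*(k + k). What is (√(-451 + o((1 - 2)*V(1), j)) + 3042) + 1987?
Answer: 5029 + I*√1806/2 ≈ 5029.0 + 21.249*I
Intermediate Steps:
V(k) = 2*k² (V(k) = k*(2*k) = 2*k²)
o(Y, u) = -3/7 + (25 + u)/(7*(Y + u)) (o(Y, u) = -3/7 + ((u + 25)/(Y + u))/7 = -3/7 + ((25 + u)/(Y + u))/7 = -3/7 + (25 + u)/(7*(Y + u)))
(√(-451 + o((1 - 2)*V(1), j)) + 3042) + 1987 = (√(-451 + (25 - 3*(1 - 2)*2*1² - 2*(-16))/(7*((1 - 2)*(2*1²) - 16))) + 3042) + 1987 = (√(-451 + (25 - (-3)*2*1 + 32)/(7*(-2 - 16))) + 3042) + 1987 = (√(-451 + (25 - (-3)*2 + 32)/(7*(-1*2 - 16))) + 3042) + 1987 = (√(-451 + (25 - 3*(-2) + 32)/(7*(-2 - 16))) + 3042) + 1987 = (√(-451 + (⅐)*(25 + 6 + 32)/(-18)) + 3042) + 1987 = (√(-451 + (⅐)*(-1/18)*63) + 3042) + 1987 = (√(-451 - ½) + 3042) + 1987 = (√(-903/2) + 3042) + 1987 = (I*√1806/2 + 3042) + 1987 = (3042 + I*√1806/2) + 1987 = 5029 + I*√1806/2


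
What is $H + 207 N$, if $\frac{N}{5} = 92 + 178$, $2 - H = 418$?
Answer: $279034$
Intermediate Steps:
$H = -416$ ($H = 2 - 418 = -416$)
$N = 1350$ ($N = 5 \left(92 + 178\right) = 5 \cdot 270 = 1350$)
$H + 207 N = -416 + 207 \cdot 1350 = -416 + 279450 = 279034$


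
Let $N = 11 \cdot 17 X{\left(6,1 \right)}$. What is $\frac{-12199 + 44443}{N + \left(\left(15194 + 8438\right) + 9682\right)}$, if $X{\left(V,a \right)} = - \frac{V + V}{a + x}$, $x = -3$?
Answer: $\frac{8061}{8609} \approx 0.93635$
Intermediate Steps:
$X{\left(V,a \right)} = - \frac{2 V}{-3 + a}$ ($X{\left(V,a \right)} = - \frac{V + V}{a - 3} = - \frac{2 V}{-3 + a}$)
$N = 1122$ ($N = 11 \cdot 17 \left(\left(-2\right) 6 \frac{1}{-3 + 1}\right) = 187 \left(\left(-2\right) 6 \frac{1}{-2}\right) = 187 \left(\left(-2\right) 6 \left(- \frac{1}{2}\right)\right) = 187 \cdot 6 = 1122$)
$\frac{-12199 + 44443}{N + \left(\left(15194 + 8438\right) + 9682\right)} = \frac{-12199 + 44443}{1122 + \left(\left(15194 + 8438\right) + 9682\right)} = \frac{32244}{1122 + \left(23632 + 9682\right)} = \frac{32244}{1122 + 33314} = \frac{32244}{34436} = 32244 \cdot \frac{1}{34436} = \frac{8061}{8609}$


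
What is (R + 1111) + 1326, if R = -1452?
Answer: 985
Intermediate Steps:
(R + 1111) + 1326 = (-1452 + 1111) + 1326 = -341 + 1326 = 985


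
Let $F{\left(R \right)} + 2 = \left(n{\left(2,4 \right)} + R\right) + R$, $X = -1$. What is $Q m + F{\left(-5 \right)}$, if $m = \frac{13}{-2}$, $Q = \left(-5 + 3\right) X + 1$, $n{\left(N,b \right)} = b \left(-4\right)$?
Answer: $- \frac{95}{2} \approx -47.5$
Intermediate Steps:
$n{\left(N,b \right)} = - 4 b$
$F{\left(R \right)} = -18 + 2 R$ ($F{\left(R \right)} = -2 + \left(\left(\left(-4\right) 4 + R\right) + R\right) = -2 + \left(\left(-16 + R\right) + R\right) = -2 + \left(-16 + 2 R\right) = -18 + 2 R$)
$Q = 3$ ($Q = \left(-5 + 3\right) \left(-1\right) + 1 = \left(-2\right) \left(-1\right) + 1 = 2 + 1 = 3$)
$m = - \frac{13}{2}$ ($m = 13 \left(- \frac{1}{2}\right) = - \frac{13}{2} \approx -6.5$)
$Q m + F{\left(-5 \right)} = 3 \left(- \frac{13}{2}\right) + \left(-18 + 2 \left(-5\right)\right) = - \frac{39}{2} - 28 = - \frac{95}{2}$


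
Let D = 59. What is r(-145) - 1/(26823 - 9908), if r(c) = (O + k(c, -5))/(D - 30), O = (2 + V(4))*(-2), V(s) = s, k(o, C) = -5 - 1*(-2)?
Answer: -253754/490535 ≈ -0.51730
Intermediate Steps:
k(o, C) = -3 (k(o, C) = -5 + 2 = -3)
O = -12 (O = (2 + 4)*(-2) = 6*(-2) = -12)
r(c) = -15/29 (r(c) = (-12 - 3)/(59 - 30) = -15/29)
r(-145) - 1/(26823 - 9908) = -15/29 - 1/(26823 - 9908) = -15/29 - 1/16915 = -253754/490535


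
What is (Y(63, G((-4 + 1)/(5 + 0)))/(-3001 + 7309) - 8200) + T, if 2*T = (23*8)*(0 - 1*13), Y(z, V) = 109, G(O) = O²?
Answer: -40477859/4308 ≈ -9396.0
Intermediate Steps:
T = -1196 (T = ((23*8)*(0 - 1*13))/2 = (184*(0 - 13))/2 = (184*(-13))/2 = (½)*(-2392) = -1196)
(Y(63, G((-4 + 1)/(5 + 0)))/(-3001 + 7309) - 8200) + T = (109/(-3001 + 7309) - 8200) - 1196 = (109/4308 - 8200) - 1196 = -35325491/4308 - 1196 = -40477859/4308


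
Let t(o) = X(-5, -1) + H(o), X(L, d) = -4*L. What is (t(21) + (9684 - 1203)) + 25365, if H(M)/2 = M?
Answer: 33908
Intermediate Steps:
H(M) = 2*M
t(o) = 20 + 2*o (t(o) = -4*(-5) + 2*o = 20 + 2*o)
(t(21) + (9684 - 1203)) + 25365 = ((20 + 2*21) + (9684 - 1203)) + 25365 = ((20 + 42) + 8481) + 25365 = (62 + 8481) + 25365 = 8543 + 25365 = 33908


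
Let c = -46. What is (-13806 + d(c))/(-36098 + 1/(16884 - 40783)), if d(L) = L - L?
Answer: 109983198/287568701 ≈ 0.38246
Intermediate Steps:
d(L) = 0
(-13806 + d(c))/(-36098 + 1/(16884 - 40783)) = (-13806 + 0)/(-36098 + 1/(16884 - 40783)) = -13806/(-36098 + 1/(-23899)) = -13806/(-36098 - 1/23899) = -13806/(-862706103/23899) = -13806*(-23899/862706103) = 109983198/287568701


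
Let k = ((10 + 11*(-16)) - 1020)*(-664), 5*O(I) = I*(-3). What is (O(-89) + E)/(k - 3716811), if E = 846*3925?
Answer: -16603017/14646535 ≈ -1.1336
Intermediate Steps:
O(I) = -3*I/5 (O(I) = (I*(-3))/5 = (-3*I)/5 = -3*I/5)
E = 3320550
k = 787504 (k = ((10 - 176) - 1020)*(-664) = (-166 - 1020)*(-664) = -1186*(-664) = 787504)
(O(-89) + E)/(k - 3716811) = (-⅗*(-89) + 3320550)/(787504 - 3716811) = (267/5 + 3320550)/(-2929307) = (16603017/5)*(-1/2929307) = -16603017/14646535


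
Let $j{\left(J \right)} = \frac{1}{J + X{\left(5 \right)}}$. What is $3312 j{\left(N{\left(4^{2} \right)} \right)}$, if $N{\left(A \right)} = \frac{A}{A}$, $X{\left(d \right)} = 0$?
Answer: $3312$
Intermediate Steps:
$N{\left(A \right)} = 1$
$j{\left(J \right)} = \frac{1}{J}$ ($j{\left(J \right)} = \frac{1}{J + 0} = \frac{1}{J}$)
$3312 j{\left(N{\left(4^{2} \right)} \right)} = \frac{3312}{1} = 3312 \cdot 1 = 3312$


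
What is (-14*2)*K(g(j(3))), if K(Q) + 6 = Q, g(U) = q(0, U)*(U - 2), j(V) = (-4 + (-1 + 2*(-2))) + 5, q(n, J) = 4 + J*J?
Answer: 3528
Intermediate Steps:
q(n, J) = 4 + J²
j(V) = -4 (j(V) = (-4 + (-1 - 4)) + 5 = (-4 - 5) + 5 = -9 + 5 = -4)
g(U) = (-2 + U)*(4 + U²) (g(U) = (4 + U²)*(U - 2) = (4 + U²)*(-2 + U) = (-2 + U)*(4 + U²))
K(Q) = -6 + Q
(-14*2)*K(g(j(3))) = (-14*2)*(-6 + (-2 - 4)*(4 + (-4)²)) = -28*(-6 - 6*(4 + 16)) = -28*(-6 - 6*20) = -28*(-6 - 120) = -28*(-126) = 3528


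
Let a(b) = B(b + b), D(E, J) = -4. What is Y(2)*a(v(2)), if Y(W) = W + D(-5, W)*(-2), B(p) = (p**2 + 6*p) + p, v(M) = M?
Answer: 440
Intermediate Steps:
B(p) = p**2 + 7*p
a(b) = 2*b*(7 + 2*b) (a(b) = (b + b)*(7 + (b + b)) = (2*b)*(7 + 2*b) = 2*b*(7 + 2*b))
Y(W) = 8 + W (Y(W) = W - 4*(-2) = W + 8 = 8 + W)
Y(2)*a(v(2)) = (8 + 2)*(2*2*(7 + 2*2)) = 10*(2*2*(7 + 4)) = 10*(2*2*11) = 10*44 = 440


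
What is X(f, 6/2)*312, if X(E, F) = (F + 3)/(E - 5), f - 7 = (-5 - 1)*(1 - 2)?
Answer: 234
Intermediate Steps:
f = 13 (f = 7 + (-5 - 1)*(1 - 2) = 7 - 6*(-1) = 7 + 6 = 13)
X(E, F) = (3 + F)/(-5 + E)
X(f, 6/2)*312 = ((3 + 6/2)/(-5 + 13))*312 = ((3 + 6*(1/2))/8)*312 = ((3 + 3)/8)*312 = ((1/8)*6)*312 = (3/4)*312 = 234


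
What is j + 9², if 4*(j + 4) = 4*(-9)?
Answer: 68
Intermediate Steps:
j = -13 (j = -4 + (4*(-9))/4 = -4 + (¼)*(-36) = -4 - 9 = -13)
j + 9² = -13 + 9² = -13 + 81 = 68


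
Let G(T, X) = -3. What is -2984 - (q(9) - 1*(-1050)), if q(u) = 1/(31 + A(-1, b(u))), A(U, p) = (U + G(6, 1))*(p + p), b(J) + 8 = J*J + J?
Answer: -2521249/625 ≈ -4034.0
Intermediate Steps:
b(J) = -8 + J + J**2 (b(J) = -8 + (J*J + J) = -8 + (J**2 + J) = -8 + (J + J**2) = -8 + J + J**2)
A(U, p) = 2*p*(-3 + U) (A(U, p) = (U - 3)*(p + p) = (-3 + U)*(2*p) = 2*p*(-3 + U))
q(u) = 1/(95 - 8*u - 8*u**2) (q(u) = 1/(31 + 2*(-8 + u + u**2)*(-3 - 1)) = 1/(31 + 2*(-8 + u + u**2)*(-4)) = 1/(31 + (64 - 8*u - 8*u**2)) = 1/(95 - 8*u - 8*u**2))
-2984 - (q(9) - 1*(-1050)) = -2984 - (-1/(-95 + 8*9 + 8*9**2) - 1*(-1050)) = -2984 - (-1/(-95 + 72 + 8*81) + 1050) = -2984 - (-1/(-95 + 72 + 648) + 1050) = -2984 - (-1/625 + 1050) = -2984 - 1*656249/625 = -2984 - 656249/625 = -2521249/625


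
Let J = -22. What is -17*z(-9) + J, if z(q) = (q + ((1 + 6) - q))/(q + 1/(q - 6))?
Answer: -71/8 ≈ -8.8750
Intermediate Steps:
z(q) = 7/(q + 1/(-6 + q)) (z(q) = (q + (7 - q))/(q + 1/(-6 + q)) = 7/(q + 1/(-6 + q)))
-17*z(-9) + J = -119*(-6 - 9)/(1 + (-9)² - 6*(-9)) - 22 = -119*(-15)/(1 + 81 + 54) - 22 = -119*(-15)/136 - 22 = -17*(-105/136) - 22 = 105/8 - 22 = -71/8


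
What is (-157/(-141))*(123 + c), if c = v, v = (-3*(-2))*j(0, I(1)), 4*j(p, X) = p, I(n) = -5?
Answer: 6437/47 ≈ 136.96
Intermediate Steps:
j(p, X) = p/4
v = 0 (v = (-3*(-2))*((¼)*0) = 6*0 = 0)
c = 0
(-157/(-141))*(123 + c) = (-157/(-141))*(123 + 0) = -157*(-1/141)*123 = (157/141)*123 = 6437/47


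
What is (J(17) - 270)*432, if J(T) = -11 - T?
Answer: -128736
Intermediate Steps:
(J(17) - 270)*432 = ((-11 - 1*17) - 270)*432 = ((-11 - 17) - 270)*432 = (-28 - 270)*432 = -298*432 = -128736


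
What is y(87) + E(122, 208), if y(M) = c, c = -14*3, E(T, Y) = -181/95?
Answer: -4171/95 ≈ -43.905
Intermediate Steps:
E(T, Y) = -181/95 (E(T, Y) = -181*1/95 = -181/95)
c = -42
y(M) = -42
y(87) + E(122, 208) = -42 - 181/95 = -4171/95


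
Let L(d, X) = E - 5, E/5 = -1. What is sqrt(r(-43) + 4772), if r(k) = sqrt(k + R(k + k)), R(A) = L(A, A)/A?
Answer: sqrt(8823428 + 86*I*sqrt(19823))/43 ≈ 69.08 + 0.047399*I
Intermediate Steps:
E = -5 (E = 5*(-1) = -5)
L(d, X) = -10 (L(d, X) = -5 - 5 = -10)
R(A) = -10/A
r(k) = sqrt(k - 5/k) (r(k) = sqrt(k - 10/(k + k)) = sqrt(k - 10*1/(2*k)) = sqrt(k - 5/k))
sqrt(r(-43) + 4772) = sqrt(sqrt(-43 - 5/(-43)) + 4772) = sqrt(sqrt(-43 - 5*(-1/43)) + 4772) = sqrt(sqrt(-43 + 5/43) + 4772) = sqrt(sqrt(-1844/43) + 4772) = sqrt(2*I*sqrt(19823)/43 + 4772) = sqrt(4772 + 2*I*sqrt(19823)/43)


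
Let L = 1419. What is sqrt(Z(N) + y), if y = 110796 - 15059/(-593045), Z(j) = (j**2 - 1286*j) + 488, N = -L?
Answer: 267*sqrt(19485635679670)/593045 ≈ 1987.4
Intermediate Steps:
N = -1419 (N = -1*1419 = -1419)
Z(j) = 488 + j**2 - 1286*j
y = 65707028879/593045 (y = 110796 - 15059*(-1)/593045 = 110796 - 1*(-15059/593045) = 110796 + 15059/593045 = 65707028879/593045 ≈ 1.1080e+5)
sqrt(Z(N) + y) = sqrt((488 + (-1419)**2 - 1286*(-1419)) + 65707028879/593045) = sqrt((488 + 2013561 + 1824834) + 65707028879/593045) = sqrt(3838883 + 65707028879/593045) = sqrt(2342337397614/593045) = 267*sqrt(19485635679670)/593045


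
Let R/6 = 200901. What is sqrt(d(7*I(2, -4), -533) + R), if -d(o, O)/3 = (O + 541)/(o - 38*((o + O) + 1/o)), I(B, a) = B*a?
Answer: sqrt(213256332154830)/13301 ≈ 1097.9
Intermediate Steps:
R = 1205406 (R = 6*200901 = 1205406)
d(o, O) = -3*(541 + O)/(-38*O - 38/o - 37*o) (d(o, O) = -3*(O + 541)/(o - 38*((o + O) + 1/o)) = -3*(541 + O)/(o - 38*((O + o) + 1/o)) = -3*(541 + O)/(o - 38*(O + o + 1/o)) = -3*(541 + O)/(o + (-38*O - 38*o - 38/o)) = -3*(541 + O)/(-38*O - 38/o - 37*o))
sqrt(d(7*I(2, -4), -533) + R) = sqrt(3*(7*(2*(-4)))*(541 - 533)/(38 + 37*(7*(2*(-4)))**2 + 38*(-533)*(7*(2*(-4)))) + 1205406) = sqrt(3*(7*(-8))*8/(38 + 37*(7*(-8))**2 + 38*(-533)*(7*(-8))) + 1205406) = sqrt(3*(-56)*8/(38 + 37*(-56)**2 + 38*(-533)*(-56)) + 1205406) = sqrt(3*(-56)*8/(38 + 37*3136 + 1134224) + 1205406) = sqrt(3*(-56)*8/(38 + 116032 + 1134224) + 1205406) = sqrt(3*(-56)*8/1250294 + 1205406) = sqrt(3*(-56)*(1/1250294)*8 + 1205406) = sqrt(-672/625147 + 1205406) = sqrt(753555944010/625147) = sqrt(213256332154830)/13301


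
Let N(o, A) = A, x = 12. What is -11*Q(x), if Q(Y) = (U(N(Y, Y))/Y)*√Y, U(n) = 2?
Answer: -11*√3/3 ≈ -6.3509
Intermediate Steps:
Q(Y) = 2/√Y (Q(Y) = (2/Y)*√Y = 2/√Y)
-11*Q(x) = -22/√12 = -22*√3/6 = -11*√3/3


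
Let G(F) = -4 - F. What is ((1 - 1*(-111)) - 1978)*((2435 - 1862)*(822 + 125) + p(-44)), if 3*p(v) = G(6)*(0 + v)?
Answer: -1012823126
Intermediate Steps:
p(v) = -10*v/3 (p(v) = ((-4 - 1*6)*(0 + v))/3 = ((-4 - 6)*v)/3 = (-10*v)/3 = -10*v/3)
((1 - 1*(-111)) - 1978)*((2435 - 1862)*(822 + 125) + p(-44)) = ((1 - 1*(-111)) - 1978)*((2435 - 1862)*(822 + 125) - 10/3*(-44)) = ((1 + 111) - 1978)*(573*947 + 440/3) = (112 - 1978)*(542631 + 440/3) = -1866*1628333/3 = -1012823126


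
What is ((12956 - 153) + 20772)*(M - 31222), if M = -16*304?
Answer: -1211587450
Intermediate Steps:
M = -4864
((12956 - 153) + 20772)*(M - 31222) = ((12956 - 153) + 20772)*(-4864 - 31222) = (12803 + 20772)*(-36086) = 33575*(-36086) = -1211587450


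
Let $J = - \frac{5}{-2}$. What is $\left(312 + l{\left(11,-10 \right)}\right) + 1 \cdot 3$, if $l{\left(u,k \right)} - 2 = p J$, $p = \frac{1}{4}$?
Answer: $\frac{2541}{8} \approx 317.63$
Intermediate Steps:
$p = \frac{1}{4} \approx 0.25$
$J = \frac{5}{2}$ ($J = \left(-5\right) \left(- \frac{1}{2}\right) = \frac{5}{2} \approx 2.5$)
$l{\left(u,k \right)} = \frac{21}{8}$ ($l{\left(u,k \right)} = 2 + \frac{1}{4} \cdot \frac{5}{2} = 2 + \frac{5}{8} = \frac{21}{8}$)
$\left(312 + l{\left(11,-10 \right)}\right) + 1 \cdot 3 = \left(312 + \frac{21}{8}\right) + 1 \cdot 3 = \frac{2517}{8} + 3 = \frac{2541}{8}$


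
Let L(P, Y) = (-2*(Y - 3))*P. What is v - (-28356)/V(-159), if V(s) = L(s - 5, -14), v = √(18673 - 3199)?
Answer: -417/82 + √15474 ≈ 119.31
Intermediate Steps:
v = √15474 ≈ 124.39
L(P, Y) = P*(6 - 2*Y) (L(P, Y) = (-2*(-3 + Y))*P = (6 - 2*Y)*P = P*(6 - 2*Y))
V(s) = -170 + 34*s (V(s) = 2*(s - 5)*(3 - 1*(-14)) = 2*(-5 + s)*(3 + 14) = 2*(-5 + s)*17 = -170 + 34*s)
v - (-28356)/V(-159) = √15474 - (-28356)/(-170 + 34*(-159)) = √15474 - (-28356)/(-170 - 5406) = √15474 - (-28356)/(-5576) = √15474 - (-28356)*(-1)/5576 = √15474 - 1*417/82 = √15474 - 417/82 = -417/82 + √15474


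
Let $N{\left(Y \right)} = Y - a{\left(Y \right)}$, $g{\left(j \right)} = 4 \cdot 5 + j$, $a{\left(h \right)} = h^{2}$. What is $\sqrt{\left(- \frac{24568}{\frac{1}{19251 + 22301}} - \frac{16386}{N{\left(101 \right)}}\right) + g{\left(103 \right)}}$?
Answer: $\frac{i \sqrt{1041368484546314}}{1010} \approx 31951.0 i$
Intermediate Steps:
$g{\left(j \right)} = 20 + j$
$N{\left(Y \right)} = Y - Y^{2}$
$\sqrt{\left(- \frac{24568}{\frac{1}{19251 + 22301}} - \frac{16386}{N{\left(101 \right)}}\right) + g{\left(103 \right)}} = \sqrt{\left(- \frac{24568}{\frac{1}{19251 + 22301}} - \frac{16386}{101 \left(1 - 101\right)}\right) + \left(20 + 103\right)} = \sqrt{\left(- \frac{24568}{\frac{1}{41552}} - \frac{16386}{101 \left(1 - 101\right)}\right) + 123} = \sqrt{\left(- 24568 \frac{1}{\frac{1}{41552}} - \frac{16386}{101 \left(-100\right)}\right) + 123} = \sqrt{\left(\left(-24568\right) 41552 - \frac{16386}{-10100}\right) + 123} = \sqrt{\left(-1020849536 - - \frac{8193}{5050}\right) + 123} = \sqrt{\left(-1020849536 + \frac{8193}{5050}\right) + 123} = \sqrt{- \frac{5155290148607}{5050} + 123} = \sqrt{- \frac{5155289527457}{5050}} = \frac{i \sqrt{1041368484546314}}{1010}$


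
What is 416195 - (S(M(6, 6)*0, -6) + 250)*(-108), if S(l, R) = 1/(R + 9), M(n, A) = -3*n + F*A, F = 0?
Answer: 443231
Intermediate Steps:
M(n, A) = -3*n (M(n, A) = -3*n + 0*A = -3*n + 0 = -3*n)
S(l, R) = 1/(9 + R)
416195 - (S(M(6, 6)*0, -6) + 250)*(-108) = 416195 - (1/(9 - 6) + 250)*(-108) = 416195 - (1/3 + 250)*(-108) = 416195 - (⅓ + 250)*(-108) = 416195 - 751*(-108)/3 = 416195 - 1*(-27036) = 416195 + 27036 = 443231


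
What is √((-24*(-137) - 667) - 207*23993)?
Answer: I*√4963930 ≈ 2228.0*I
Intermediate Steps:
√((-24*(-137) - 667) - 207*23993) = √((3288 - 667) - 4966551) = √(2621 - 4966551) = √(-4963930) = I*√4963930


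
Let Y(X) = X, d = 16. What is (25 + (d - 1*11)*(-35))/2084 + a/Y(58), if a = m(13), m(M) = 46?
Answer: 21791/30218 ≈ 0.72113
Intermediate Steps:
a = 46
(25 + (d - 1*11)*(-35))/2084 + a/Y(58) = (25 + (16 - 1*11)*(-35))/2084 + 46/58 = (25 + (16 - 11)*(-35))*(1/2084) + 46*(1/58) = (25 + 5*(-35))*(1/2084) + 23/29 = (25 - 175)*(1/2084) + 23/29 = -150*1/2084 + 23/29 = -75/1042 + 23/29 = 21791/30218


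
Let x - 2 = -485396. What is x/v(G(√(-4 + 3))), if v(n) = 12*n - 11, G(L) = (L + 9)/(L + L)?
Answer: 2426970/2941 - 26211276*I/2941 ≈ 825.22 - 8912.4*I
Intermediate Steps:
x = -485394 (x = 2 - 485396 = -485394)
G(L) = (9 + L)/(2*L) (G(L) = (9 + L)/((2*L)) = (9 + L)*(1/(2*L)) = (9 + L)/(2*L))
v(n) = -11 + 12*n
x/v(G(√(-4 + 3))) = -485394/(-11 + 12*((9 + √(-4 + 3))/(2*(√(-4 + 3))))) = -485394/(-11 + 12*((9 + √(-1))/(2*(√(-1))))) = -485394/(-11 + 12*((9 + I)/(2*I))) = -485394/(-11 + 12*((-I)*(9 + I)/2)) = -485394/(-11 + 12*(-I*(9 + I)/2)) = -485394/(-11 - 6*I*(9 + I))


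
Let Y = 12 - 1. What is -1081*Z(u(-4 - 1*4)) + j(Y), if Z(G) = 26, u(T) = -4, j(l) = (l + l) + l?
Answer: -28073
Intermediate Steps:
Y = 11
j(l) = 3*l (j(l) = 2*l + l = 3*l)
-1081*Z(u(-4 - 1*4)) + j(Y) = -1081*26 + 3*11 = -28106 + 33 = -28073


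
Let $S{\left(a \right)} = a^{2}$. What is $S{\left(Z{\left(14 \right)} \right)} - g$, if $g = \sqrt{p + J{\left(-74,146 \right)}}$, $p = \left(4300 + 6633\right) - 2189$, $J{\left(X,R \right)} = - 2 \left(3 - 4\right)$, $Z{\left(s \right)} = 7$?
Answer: $49 - \sqrt{8746} \approx -44.52$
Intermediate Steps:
$J{\left(X,R \right)} = 2$ ($J{\left(X,R \right)} = \left(-2\right) \left(-1\right) = 2$)
$p = 8744$ ($p = 10933 - 2189 = 8744$)
$g = \sqrt{8746}$ ($g = \sqrt{8744 + 2} = \sqrt{8746} \approx 93.52$)
$S{\left(Z{\left(14 \right)} \right)} - g = 7^{2} - \sqrt{8746} = 49 - \sqrt{8746}$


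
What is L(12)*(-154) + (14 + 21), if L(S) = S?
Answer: -1813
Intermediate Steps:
L(12)*(-154) + (14 + 21) = 12*(-154) + (14 + 21) = -1848 + 35 = -1813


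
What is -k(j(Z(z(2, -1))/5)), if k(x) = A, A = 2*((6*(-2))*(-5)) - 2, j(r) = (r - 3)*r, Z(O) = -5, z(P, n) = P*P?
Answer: -118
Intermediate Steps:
z(P, n) = P**2
j(r) = r*(-3 + r) (j(r) = (-3 + r)*r = r*(-3 + r))
A = 118 (A = 2*(-12*(-5)) - 2 = 2*60 - 2 = 120 - 2 = 118)
k(x) = 118
-k(j(Z(z(2, -1))/5)) = -1*118 = -118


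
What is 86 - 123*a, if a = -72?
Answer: 8942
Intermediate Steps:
86 - 123*a = 86 - 123*(-72) = 86 + 8856 = 8942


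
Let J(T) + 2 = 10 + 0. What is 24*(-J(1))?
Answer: -192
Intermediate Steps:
J(T) = 8 (J(T) = -2 + (10 + 0) = -2 + 10 = 8)
24*(-J(1)) = 24*(-1*8) = 24*(-8) = -192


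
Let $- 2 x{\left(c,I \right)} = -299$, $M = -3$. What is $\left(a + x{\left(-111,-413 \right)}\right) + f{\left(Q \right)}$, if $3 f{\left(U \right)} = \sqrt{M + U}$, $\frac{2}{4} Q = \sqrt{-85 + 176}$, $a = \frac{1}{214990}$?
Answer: $\frac{16070503}{107495} + \frac{\sqrt{-3 + 2 \sqrt{91}}}{3} \approx 150.84$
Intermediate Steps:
$x{\left(c,I \right)} = \frac{299}{2}$ ($x{\left(c,I \right)} = \left(- \frac{1}{2}\right) \left(-299\right) = \frac{299}{2}$)
$a = \frac{1}{214990} \approx 4.6514 \cdot 10^{-6}$
$Q = 2 \sqrt{91}$ ($Q = 2 \sqrt{-85 + 176} = 2 \sqrt{91} \approx 19.079$)
$f{\left(U \right)} = \frac{\sqrt{-3 + U}}{3}$
$\left(a + x{\left(-111,-413 \right)}\right) + f{\left(Q \right)} = \left(\frac{1}{214990} + \frac{299}{2}\right) + \frac{\sqrt{-3 + 2 \sqrt{91}}}{3} = \frac{16070503}{107495} + \frac{\sqrt{-3 + 2 \sqrt{91}}}{3}$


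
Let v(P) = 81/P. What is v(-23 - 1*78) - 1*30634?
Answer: -3094115/101 ≈ -30635.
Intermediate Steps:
v(-23 - 1*78) - 1*30634 = 81/(-23 - 1*78) - 1*30634 = 81/(-23 - 78) - 30634 = 81/(-101) - 30634 = 81*(-1/101) - 30634 = -81/101 - 30634 = -3094115/101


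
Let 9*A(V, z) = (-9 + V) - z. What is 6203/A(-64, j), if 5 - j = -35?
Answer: -55827/113 ≈ -494.04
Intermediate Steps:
j = 40 (j = 5 - 1*(-35) = 5 + 35 = 40)
A(V, z) = -1 - z/9 + V/9 (A(V, z) = ((-9 + V) - z)/9 = (-9 + V - z)/9 = -1 - z/9 + V/9)
6203/A(-64, j) = 6203/(-1 - 1/9*40 + (1/9)*(-64)) = 6203/(-1 - 40/9 - 64/9) = 6203/(-113/9) = 6203*(-9/113) = -55827/113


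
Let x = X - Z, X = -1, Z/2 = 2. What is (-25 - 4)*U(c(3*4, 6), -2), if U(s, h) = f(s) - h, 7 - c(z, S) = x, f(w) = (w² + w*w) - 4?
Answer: -8294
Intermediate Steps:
Z = 4 (Z = 2*2 = 4)
f(w) = -4 + 2*w² (f(w) = (w² + w²) - 4 = 2*w² - 4 = -4 + 2*w²)
x = -5 (x = -1 - 1*4 = -1 - 4 = -5)
c(z, S) = 12 (c(z, S) = 7 - 1*(-5) = 7 + 5 = 12)
U(s, h) = -4 - h + 2*s² (U(s, h) = (-4 + 2*s²) - h = -4 - h + 2*s²)
(-25 - 4)*U(c(3*4, 6), -2) = (-25 - 4)*(-4 - 1*(-2) + 2*12²) = -29*(-4 + 2 + 2*144) = -29*(-4 + 2 + 288) = -29*286 = -8294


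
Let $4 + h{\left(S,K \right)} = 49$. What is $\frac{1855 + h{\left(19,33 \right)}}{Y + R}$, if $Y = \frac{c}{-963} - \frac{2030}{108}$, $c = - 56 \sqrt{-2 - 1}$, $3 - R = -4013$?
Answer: $\frac{253550783622600}{533417964219337} - \frac{3688675200 i \sqrt{3}}{533417964219337} \approx 0.47533 - 1.1977 \cdot 10^{-5} i$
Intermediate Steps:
$h{\left(S,K \right)} = 45$ ($h{\left(S,K \right)} = -4 + 49 = 45$)
$R = 4016$ ($R = 3 - -4013 = 3 + 4013 = 4016$)
$c = - 56 i \sqrt{3}$ ($c = - 56 \sqrt{-3} = - 56 i \sqrt{3} \approx - 96.995 i$)
$Y = - \frac{1015}{54} + \frac{56 i \sqrt{3}}{963}$ ($Y = \frac{\left(-56\right) i \sqrt{3}}{-963} - \frac{2030}{108} = - 56 i \sqrt{3} \left(- \frac{1}{963}\right) - \frac{1015}{54} = \frac{56 i \sqrt{3}}{963} - \frac{1015}{54} = - \frac{1015}{54} + \frac{56 i \sqrt{3}}{963} \approx -18.796 + 0.10072 i$)
$\frac{1855 + h{\left(19,33 \right)}}{Y + R} = \frac{1855 + 45}{\left(- \frac{1015}{54} + \frac{56 i \sqrt{3}}{963}\right) + 4016} = \frac{1900}{\frac{215849}{54} + \frac{56 i \sqrt{3}}{963}}$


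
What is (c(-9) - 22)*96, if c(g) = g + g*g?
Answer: 4800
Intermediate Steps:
c(g) = g + g²
(c(-9) - 22)*96 = (-9*(1 - 9) - 22)*96 = (-9*(-8) - 22)*96 = (72 - 22)*96 = 50*96 = 4800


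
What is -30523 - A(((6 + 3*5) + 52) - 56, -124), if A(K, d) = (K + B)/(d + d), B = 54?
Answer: -7569633/248 ≈ -30523.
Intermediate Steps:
A(K, d) = (54 + K)/(2*d) (A(K, d) = (K + 54)/(d + d) = (54 + K)/((2*d)) = (54 + K)*(1/(2*d)) = (54 + K)/(2*d))
-30523 - A(((6 + 3*5) + 52) - 56, -124) = -30523 - (54 + (((6 + 3*5) + 52) - 56))/(2*(-124)) = -30523 - (-1)*(54 + (((6 + 15) + 52) - 56))/(2*124) = -30523 - (-1)*(54 + ((21 + 52) - 56))/(2*124) = -30523 - (-1)*(54 + (73 - 56))/(2*124) = -30523 - (-1)*(54 + 17)/(2*124) = -30523 - (-1)*71/(2*124) = -30523 - 1*(-71/248) = -30523 + 71/248 = -7569633/248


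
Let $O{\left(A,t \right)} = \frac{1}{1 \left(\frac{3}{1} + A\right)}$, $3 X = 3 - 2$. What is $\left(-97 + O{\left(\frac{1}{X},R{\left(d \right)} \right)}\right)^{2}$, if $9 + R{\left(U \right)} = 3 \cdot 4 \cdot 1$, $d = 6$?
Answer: $\frac{337561}{36} \approx 9376.7$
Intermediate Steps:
$X = \frac{1}{3}$ ($X = \frac{3 - 2}{3} = \frac{1}{3} \cdot 1 = \frac{1}{3} \approx 0.33333$)
$R{\left(U \right)} = 3$ ($R{\left(U \right)} = -9 + 3 \cdot 4 \cdot 1 = -9 + 12 \cdot 1 = -9 + 12 = 3$)
$O{\left(A,t \right)} = \frac{1}{3 + A}$ ($O{\left(A,t \right)} = \frac{1}{1 \left(3 \cdot 1 + A\right)} = \frac{1}{1 \left(3 + A\right)} = \frac{1}{3 + A}$)
$\left(-97 + O{\left(\frac{1}{X},R{\left(d \right)} \right)}\right)^{2} = \left(-97 + \frac{1}{3 + \frac{1}{\frac{1}{3}}}\right)^{2} = \left(-97 + \frac{1}{3 + 3}\right)^{2} = \left(-97 + \frac{1}{6}\right)^{2} = \left(- \frac{581}{6}\right)^{2} = \frac{337561}{36}$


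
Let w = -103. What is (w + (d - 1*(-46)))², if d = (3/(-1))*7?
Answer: 6084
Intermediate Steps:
d = -21 (d = (3*(-1))*7 = -3*7 = -21)
(w + (d - 1*(-46)))² = (-103 + (-21 - 1*(-46)))² = (-103 + (-21 + 46))² = (-103 + 25)² = (-78)² = 6084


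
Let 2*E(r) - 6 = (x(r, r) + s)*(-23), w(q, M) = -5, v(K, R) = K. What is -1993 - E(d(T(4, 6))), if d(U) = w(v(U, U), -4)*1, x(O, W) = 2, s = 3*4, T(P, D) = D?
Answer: -1835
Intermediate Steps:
s = 12
d(U) = -5 (d(U) = -5*1 = -5)
E(r) = -158 (E(r) = 3 + ((2 + 12)*(-23))/2 = 3 + (14*(-23))/2 = 3 + (½)*(-322) = 3 - 161 = -158)
-1993 - E(d(T(4, 6))) = -1993 - 1*(-158) = -1993 + 158 = -1835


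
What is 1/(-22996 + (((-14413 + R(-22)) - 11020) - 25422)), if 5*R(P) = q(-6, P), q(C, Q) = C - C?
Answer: -1/73851 ≈ -1.3541e-5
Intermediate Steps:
q(C, Q) = 0
R(P) = 0 (R(P) = (1/5)*0 = 0)
1/(-22996 + (((-14413 + R(-22)) - 11020) - 25422)) = 1/(-22996 + (((-14413 + 0) - 11020) - 25422)) = 1/(-22996 + ((-14413 - 11020) - 25422)) = 1/(-22996 + (-25433 - 25422)) = 1/(-22996 - 50855) = 1/(-73851) = -1/73851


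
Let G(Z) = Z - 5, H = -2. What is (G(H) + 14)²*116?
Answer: 5684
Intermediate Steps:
G(Z) = -5 + Z
(G(H) + 14)²*116 = ((-5 - 2) + 14)²*116 = (-7 + 14)²*116 = 7²*116 = 49*116 = 5684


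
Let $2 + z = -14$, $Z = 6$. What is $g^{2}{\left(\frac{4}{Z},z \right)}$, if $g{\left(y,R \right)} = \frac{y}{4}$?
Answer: $\frac{1}{36} \approx 0.027778$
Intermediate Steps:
$z = -16$ ($z = -2 - 14 = -16$)
$g{\left(y,R \right)} = \frac{y}{4}$ ($g{\left(y,R \right)} = y \frac{1}{4} = \frac{y}{4}$)
$g^{2}{\left(\frac{4}{Z},z \right)} = \left(\frac{4 \cdot \frac{1}{6}}{4}\right)^{2} = \left(\frac{1}{4} \cdot \frac{2}{3}\right)^{2} = \left(\frac{1}{6}\right)^{2} = \frac{1}{36}$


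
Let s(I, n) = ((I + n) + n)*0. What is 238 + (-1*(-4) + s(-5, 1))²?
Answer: 254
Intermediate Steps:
s(I, n) = 0 (s(I, n) = (I + 2*n)*0 = 0)
238 + (-1*(-4) + s(-5, 1))² = 238 + (-1*(-4) + 0)² = 238 + (4 + 0)² = 238 + 4² = 238 + 16 = 254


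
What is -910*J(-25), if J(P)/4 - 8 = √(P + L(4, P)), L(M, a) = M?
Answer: -29120 - 3640*I*√21 ≈ -29120.0 - 16681.0*I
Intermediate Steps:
J(P) = 32 + 4*√(4 + P) (J(P) = 32 + 4*√(P + 4) = 32 + 4*√(4 + P))
-910*J(-25) = -910*(32 + 4*√(4 - 25)) = -910*(32 + 4*√(-21)) = -910*(32 + 4*(I*√21)) = -910*(32 + 4*I*√21) = -29120 - 3640*I*√21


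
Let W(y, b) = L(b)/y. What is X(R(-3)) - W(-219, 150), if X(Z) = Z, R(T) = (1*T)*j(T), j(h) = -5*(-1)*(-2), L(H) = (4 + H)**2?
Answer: 30286/219 ≈ 138.29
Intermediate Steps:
j(h) = -10 (j(h) = 5*(-2) = -10)
W(y, b) = (4 + b)**2/y
R(T) = -10*T (R(T) = (1*T)*(-10) = T*(-10) = -10*T)
X(R(-3)) - W(-219, 150) = -10*(-3) - (4 + 150)**2/(-219) = 30 - (-1)*154**2/219 = 30 - (-1)*23716/219 = 30 - 1*(-23716/219) = 30 + 23716/219 = 30286/219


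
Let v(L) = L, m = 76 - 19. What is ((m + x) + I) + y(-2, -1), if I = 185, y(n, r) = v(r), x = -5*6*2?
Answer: 181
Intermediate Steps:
x = -60 (x = -30*2 = -60)
m = 57
y(n, r) = r
((m + x) + I) + y(-2, -1) = ((57 - 60) + 185) - 1 = (-3 + 185) - 1 = 182 - 1 = 181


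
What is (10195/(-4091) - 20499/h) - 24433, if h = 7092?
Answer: -236346627475/9671124 ≈ -24438.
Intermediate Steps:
(10195/(-4091) - 20499/h) - 24433 = (10195/(-4091) - 20499/7092) - 24433 = (10195*(-1/4091) - 20499*1/7092) - 24433 = (-10195/4091 - 6833/2364) - 24433 = -52054783/9671124 - 24433 = -236346627475/9671124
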